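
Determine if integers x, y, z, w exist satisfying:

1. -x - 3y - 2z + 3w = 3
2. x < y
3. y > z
Yes

Take x = -1, y = 0, z = -1, w = 0. Substituting into each constraint:
  (1) 1 - 3(0) - 2(-1) + 3(0) = 3 ✓
  (2) -1 < 0 ✓
  (3) 0 > -1 ✓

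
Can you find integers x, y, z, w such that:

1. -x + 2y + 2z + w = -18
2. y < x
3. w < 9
Yes

Take x = 2, y = 1, z = -9, w = 0. Substituting into each constraint:
  (1) (-2) + 2(1) + 2(-9) + 0 = -18 ✓
  (2) 1 < 2 ✓
  (3) 0 < 9 ✓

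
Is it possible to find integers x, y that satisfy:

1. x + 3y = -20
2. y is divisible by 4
Yes

Take x = -20, y = 0. Substituting into each constraint:
  (1) (-20) + 3(0) = -20 ✓
  (2) 0 = 4 × 0, remainder 0 ✓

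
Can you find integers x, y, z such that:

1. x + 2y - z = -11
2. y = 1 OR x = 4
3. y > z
Yes

Take x = -13, y = 1, z = 0. Substituting into each constraint:
  (1) (-13) + 2(1) + 0 = -11 ✓
  (2) y = 1, target 1 ✓ (first branch holds)
  (3) 1 > 0 ✓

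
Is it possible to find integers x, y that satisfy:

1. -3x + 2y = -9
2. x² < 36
Yes

Take x = 1, y = -3. Substituting into each constraint:
  (1) -3(1) + 2(-3) = -9 ✓
  (2) x² = (1)² = 1, and 1 < 36 ✓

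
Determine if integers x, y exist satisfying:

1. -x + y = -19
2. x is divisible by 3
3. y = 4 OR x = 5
No

The full constraint system is jointly infeasible over the integers. Each constraint and what it forces:

  - -x + y = -19: is a linear equation tying the variables together
  - x is divisible by 3: restricts x to multiples of 3
  - y = 4 OR x = 5: forces a choice: either y = 4 or x = 5

Split on the disjunction (y = 4 OR x = 5):
  • If y = 4: with y = 4, writing x = 3x', every remaining term of the linear equation is divisible by 3, so the left side is ≡ 0 (mod 3); but the right side -23 ≡ 1 (mod 3). No integers can satisfy it.
  • If x = 5: this contradicts the divisibility constraint — 5 is not a multiple of 3.
Both branches are infeasible, so the system has no integer solution.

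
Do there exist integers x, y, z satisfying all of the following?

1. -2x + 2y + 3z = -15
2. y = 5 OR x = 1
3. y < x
Yes

Take x = 8, y = 5, z = -3. Substituting into each constraint:
  (1) -2(8) + 2(5) + 3(-3) = -15 ✓
  (2) y = 5, target 5 ✓ (first branch holds)
  (3) 5 < 8 ✓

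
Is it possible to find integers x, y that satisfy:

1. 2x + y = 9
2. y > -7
Yes

Take x = 4, y = 1. Substituting into each constraint:
  (1) 2(4) + 1 = 9 ✓
  (2) 1 > -7 ✓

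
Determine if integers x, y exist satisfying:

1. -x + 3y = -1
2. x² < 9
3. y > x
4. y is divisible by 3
No

The full constraint system is jointly infeasible over the integers. Each constraint and what it forces:

  - -x + 3y = -1: is a linear equation tying the variables together
  - x² < 9: restricts x to |x| ≤ 2
  - y > x: bounds one variable relative to another variable
  - y is divisible by 3: restricts y to multiples of 3

The bounds confine x to {-2, -1, 0, 1, 2}. For each value, substitute into the equation:
  • x = -2: the equation forces y = -1, but 3 does not divide -1.
  • x = -1: the equation gives 3y = -2, so y would not be an integer.
  • x = 0: the equation gives 3y = -1, so y would not be an integer.
  • x = 1: the equation forces y = 0, but y > x fails since 0 ≤ 1.
  • x = 2: the equation gives 3y = 1, so y would not be an integer.
Every case fails, so no integer solution exists.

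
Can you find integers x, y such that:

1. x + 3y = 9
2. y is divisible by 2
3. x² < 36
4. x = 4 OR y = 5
No

A contradictory subset is {x + 3y = 9, y is divisible by 2, x = 4 OR y = 5}. No integer assignment can satisfy these jointly:

  - x + 3y = 9: is a linear equation tying the variables together
  - y is divisible by 2: restricts y to multiples of 2
  - x = 4 OR y = 5: forces a choice: either x = 4 or y = 5

Split on the disjunction (x = 4 OR y = 5):
  • If x = 4: with x = 4, writing y = 2y', every remaining term of the linear equation is divisible by 6, so the left side is ≡ 0 (mod 6); but the right side 5 ≡ 5 (mod 6). No integers can satisfy it.
  • If y = 5: this contradicts the divisibility constraint — 5 is not a multiple of 2.
Both branches are infeasible, so the system has no integer solution.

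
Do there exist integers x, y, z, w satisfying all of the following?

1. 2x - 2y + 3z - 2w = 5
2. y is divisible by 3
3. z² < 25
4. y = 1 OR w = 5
Yes

Take x = 12, y = 3, z = -1, w = 5. Substituting into each constraint:
  (1) 2(12) - 2(3) + 3(-1) - 2(5) = 5 ✓
  (2) 3 = 3 × 1, remainder 0 ✓
  (3) z² = (-1)² = 1, and 1 < 25 ✓
  (4) w = 5, target 5 ✓ (second branch holds)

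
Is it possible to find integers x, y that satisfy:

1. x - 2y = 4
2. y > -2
Yes

Take x = 2, y = -1. Substituting into each constraint:
  (1) 2 - 2(-1) = 4 ✓
  (2) -1 > -2 ✓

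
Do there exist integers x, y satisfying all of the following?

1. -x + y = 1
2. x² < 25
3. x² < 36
Yes

Take x = 0, y = 1. Substituting into each constraint:
  (1) 0 + 1 = 1 ✓
  (2) x² = (0)² = 0, and 0 < 25 ✓
  (3) x² = (0)² = 0, and 0 < 36 ✓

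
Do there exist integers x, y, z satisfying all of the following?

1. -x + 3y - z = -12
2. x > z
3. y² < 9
Yes

Take x = 7, y = 0, z = 5. Substituting into each constraint:
  (1) (-7) + 3(0) + (-5) = -12 ✓
  (2) 7 > 5 ✓
  (3) y² = (0)² = 0, and 0 < 9 ✓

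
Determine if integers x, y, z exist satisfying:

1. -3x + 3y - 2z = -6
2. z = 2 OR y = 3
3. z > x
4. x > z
No

A contradictory subset is {z > x, x > z}. No integer assignment can satisfy these jointly:

  - z > x: bounds one variable relative to another variable
  - x > z: bounds one variable relative to another variable

Direct contradiction: z > x and x > z cannot both hold.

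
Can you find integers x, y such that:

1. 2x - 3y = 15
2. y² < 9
Yes

Take x = 6, y = -1. Substituting into each constraint:
  (1) 2(6) - 3(-1) = 15 ✓
  (2) y² = (-1)² = 1, and 1 < 9 ✓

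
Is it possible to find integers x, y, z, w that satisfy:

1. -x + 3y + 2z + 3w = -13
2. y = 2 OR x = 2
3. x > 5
Yes

Take x = 6, y = 2, z = -8, w = 1. Substituting into each constraint:
  (1) (-6) + 3(2) + 2(-8) + 3(1) = -13 ✓
  (2) y = 2, target 2 ✓ (first branch holds)
  (3) 6 > 5 ✓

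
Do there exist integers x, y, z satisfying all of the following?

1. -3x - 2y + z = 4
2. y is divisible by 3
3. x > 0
Yes

Take x = 1, y = 0, z = 7. Substituting into each constraint:
  (1) -3(1) - 2(0) + 7 = 4 ✓
  (2) 0 = 3 × 0, remainder 0 ✓
  (3) 1 > 0 ✓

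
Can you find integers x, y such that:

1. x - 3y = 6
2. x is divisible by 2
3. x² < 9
Yes

Take x = 0, y = -2. Substituting into each constraint:
  (1) 0 - 3(-2) = 6 ✓
  (2) 0 = 2 × 0, remainder 0 ✓
  (3) x² = (0)² = 0, and 0 < 9 ✓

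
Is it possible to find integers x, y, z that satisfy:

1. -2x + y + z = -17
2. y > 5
Yes

Take x = 12, y = 6, z = 1. Substituting into each constraint:
  (1) -2(12) + 6 + 1 = -17 ✓
  (2) 6 > 5 ✓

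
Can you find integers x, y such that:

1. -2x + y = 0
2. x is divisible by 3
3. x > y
Yes

Take x = -3, y = -6. Substituting into each constraint:
  (1) -2(-3) + (-6) = 0 ✓
  (2) -3 = 3 × -1, remainder 0 ✓
  (3) -3 > -6 ✓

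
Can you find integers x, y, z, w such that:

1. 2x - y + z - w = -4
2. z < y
Yes

Take x = -1, y = 0, z = -1, w = 1. Substituting into each constraint:
  (1) 2(-1) + 0 + (-1) + (-1) = -4 ✓
  (2) -1 < 0 ✓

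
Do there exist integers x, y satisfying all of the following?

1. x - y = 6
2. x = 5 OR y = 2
Yes

Take x = 5, y = -1. Substituting into each constraint:
  (1) 5 + 1 = 6 ✓
  (2) x = 5, target 5 ✓ (first branch holds)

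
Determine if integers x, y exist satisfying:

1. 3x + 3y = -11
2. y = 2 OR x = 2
No

Even the single constraint (3x + 3y = -11) is infeasible over the integers.

  - 3x + 3y = -11: every term on the left is divisible by 3, so the LHS ≡ 0 (mod 3), but the RHS -11 is not — no integer solution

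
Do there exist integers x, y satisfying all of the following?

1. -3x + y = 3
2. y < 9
Yes

Take x = 0, y = 3. Substituting into each constraint:
  (1) -3(0) + 3 = 3 ✓
  (2) 3 < 9 ✓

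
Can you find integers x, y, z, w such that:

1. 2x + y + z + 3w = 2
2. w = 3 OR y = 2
Yes

Take x = 0, y = 2, z = 0, w = 0. Substituting into each constraint:
  (1) 2(0) + 2 + 0 + 3(0) = 2 ✓
  (2) y = 2, target 2 ✓ (second branch holds)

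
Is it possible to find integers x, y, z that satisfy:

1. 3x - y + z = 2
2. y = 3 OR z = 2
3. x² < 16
Yes

Take x = 0, y = 0, z = 2. Substituting into each constraint:
  (1) 3(0) + 0 + 2 = 2 ✓
  (2) z = 2, target 2 ✓ (second branch holds)
  (3) x² = (0)² = 0, and 0 < 16 ✓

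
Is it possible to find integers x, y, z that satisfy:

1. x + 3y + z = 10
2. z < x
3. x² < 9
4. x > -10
Yes

Take x = 1, y = 3, z = 0. Substituting into each constraint:
  (1) 1 + 3(3) + 0 = 10 ✓
  (2) 0 < 1 ✓
  (3) x² = (1)² = 1, and 1 < 9 ✓
  (4) 1 > -10 ✓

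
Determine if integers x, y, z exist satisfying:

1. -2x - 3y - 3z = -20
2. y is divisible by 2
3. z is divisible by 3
Yes

Take x = 10, y = 0, z = 0. Substituting into each constraint:
  (1) -2(10) - 3(0) - 3(0) = -20 ✓
  (2) 0 = 2 × 0, remainder 0 ✓
  (3) 0 = 3 × 0, remainder 0 ✓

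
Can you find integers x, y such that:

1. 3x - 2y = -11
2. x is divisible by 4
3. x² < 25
No

A contradictory subset is {3x - 2y = -11, x is divisible by 4}. No integer assignment can satisfy these jointly:

  - 3x - 2y = -11: is a linear equation tying the variables together
  - x is divisible by 4: restricts x to multiples of 4

Modular obstruction: writing x = 4x', every remaining term of the linear equation is divisible by 2, so the left side is ≡ 0 (mod 2); but the right side -11 ≡ 1 (mod 2). No integers can satisfy it.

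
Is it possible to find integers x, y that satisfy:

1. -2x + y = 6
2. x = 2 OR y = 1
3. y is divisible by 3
No

The full constraint system is jointly infeasible over the integers. Each constraint and what it forces:

  - -2x + y = 6: is a linear equation tying the variables together
  - x = 2 OR y = 1: forces a choice: either x = 2 or y = 1
  - y is divisible by 3: restricts y to multiples of 3

Split on the disjunction (x = 2 OR y = 1):
  • If x = 2: with x = 2, writing y = 3y', every remaining term of the linear equation is divisible by 3, so the left side is ≡ 0 (mod 3); but the right side 10 ≡ 1 (mod 3). No integers can satisfy it.
  • If y = 1: this contradicts the divisibility constraint — 1 is not a multiple of 3.
Both branches are infeasible, so the system has no integer solution.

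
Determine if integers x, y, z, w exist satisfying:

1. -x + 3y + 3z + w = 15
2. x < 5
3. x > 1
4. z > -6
Yes

Take x = 2, y = 0, z = 5, w = 2. Substituting into each constraint:
  (1) (-2) + 3(0) + 3(5) + 2 = 15 ✓
  (2) 2 < 5 ✓
  (3) 2 > 1 ✓
  (4) 5 > -6 ✓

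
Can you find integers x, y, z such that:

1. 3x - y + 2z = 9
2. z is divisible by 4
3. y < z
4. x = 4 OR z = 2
Yes

Take x = 4, y = -5, z = -4. Substituting into each constraint:
  (1) 3(4) + 5 + 2(-4) = 9 ✓
  (2) -4 = 4 × -1, remainder 0 ✓
  (3) -5 < -4 ✓
  (4) x = 4, target 4 ✓ (first branch holds)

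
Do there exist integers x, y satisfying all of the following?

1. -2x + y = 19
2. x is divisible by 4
Yes

Take x = 0, y = 19. Substituting into each constraint:
  (1) -2(0) + 19 = 19 ✓
  (2) 0 = 4 × 0, remainder 0 ✓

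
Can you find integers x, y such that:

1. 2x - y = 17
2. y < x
Yes

Take x = 0, y = -17. Substituting into each constraint:
  (1) 2(0) + 17 = 17 ✓
  (2) -17 < 0 ✓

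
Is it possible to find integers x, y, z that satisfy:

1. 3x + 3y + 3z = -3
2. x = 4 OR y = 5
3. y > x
Yes

Take x = 4, y = 5, z = -10. Substituting into each constraint:
  (1) 3(4) + 3(5) + 3(-10) = -3 ✓
  (2) x = 4, target 4 ✓ (first branch holds)
  (3) 5 > 4 ✓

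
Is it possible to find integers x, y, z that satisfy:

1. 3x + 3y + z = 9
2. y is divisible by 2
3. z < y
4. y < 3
Yes

Take x = 4, y = 0, z = -3. Substituting into each constraint:
  (1) 3(4) + 3(0) + (-3) = 9 ✓
  (2) 0 = 2 × 0, remainder 0 ✓
  (3) -3 < 0 ✓
  (4) 0 < 3 ✓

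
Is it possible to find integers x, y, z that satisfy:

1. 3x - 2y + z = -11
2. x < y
Yes

Take x = 0, y = 1, z = -9. Substituting into each constraint:
  (1) 3(0) - 2(1) + (-9) = -11 ✓
  (2) 0 < 1 ✓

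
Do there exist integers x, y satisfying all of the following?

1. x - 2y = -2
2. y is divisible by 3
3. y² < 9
Yes

Take x = -2, y = 0. Substituting into each constraint:
  (1) (-2) - 2(0) = -2 ✓
  (2) 0 = 3 × 0, remainder 0 ✓
  (3) y² = (0)² = 0, and 0 < 9 ✓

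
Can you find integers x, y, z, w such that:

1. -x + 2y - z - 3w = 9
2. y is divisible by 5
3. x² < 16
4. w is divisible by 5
Yes

Take x = 0, y = 0, z = -9, w = 0. Substituting into each constraint:
  (1) 0 + 2(0) + 9 - 3(0) = 9 ✓
  (2) 0 = 5 × 0, remainder 0 ✓
  (3) x² = (0)² = 0, and 0 < 16 ✓
  (4) 0 = 5 × 0, remainder 0 ✓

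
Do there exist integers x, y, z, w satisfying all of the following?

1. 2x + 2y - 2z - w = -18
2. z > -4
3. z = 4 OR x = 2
Yes

Take x = -5, y = 0, z = 4, w = 0. Substituting into each constraint:
  (1) 2(-5) + 2(0) - 2(4) + 0 = -18 ✓
  (2) 4 > -4 ✓
  (3) z = 4, target 4 ✓ (first branch holds)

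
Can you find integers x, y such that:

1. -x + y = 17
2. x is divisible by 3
Yes

Take x = 0, y = 17. Substituting into each constraint:
  (1) 0 + 17 = 17 ✓
  (2) 0 = 3 × 0, remainder 0 ✓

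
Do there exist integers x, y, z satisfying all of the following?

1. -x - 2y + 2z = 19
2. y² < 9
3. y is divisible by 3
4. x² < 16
Yes

Take x = 1, y = 0, z = 10. Substituting into each constraint:
  (1) (-1) - 2(0) + 2(10) = 19 ✓
  (2) y² = (0)² = 0, and 0 < 9 ✓
  (3) 0 = 3 × 0, remainder 0 ✓
  (4) x² = (1)² = 1, and 1 < 16 ✓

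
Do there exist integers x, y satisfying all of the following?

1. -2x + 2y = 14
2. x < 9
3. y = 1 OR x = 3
Yes

Take x = -6, y = 1. Substituting into each constraint:
  (1) -2(-6) + 2(1) = 14 ✓
  (2) -6 < 9 ✓
  (3) y = 1, target 1 ✓ (first branch holds)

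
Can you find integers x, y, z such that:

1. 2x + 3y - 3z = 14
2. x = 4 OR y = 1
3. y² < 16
Yes

Take x = 7, y = 1, z = 1. Substituting into each constraint:
  (1) 2(7) + 3(1) - 3(1) = 14 ✓
  (2) y = 1, target 1 ✓ (second branch holds)
  (3) y² = (1)² = 1, and 1 < 16 ✓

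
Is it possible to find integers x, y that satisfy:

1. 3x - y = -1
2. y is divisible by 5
Yes

Take x = 3, y = 10. Substituting into each constraint:
  (1) 3(3) + (-10) = -1 ✓
  (2) 10 = 5 × 2, remainder 0 ✓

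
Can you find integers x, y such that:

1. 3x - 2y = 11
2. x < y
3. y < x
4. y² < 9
No

A contradictory subset is {x < y, y < x}. No integer assignment can satisfy these jointly:

  - x < y: bounds one variable relative to another variable
  - y < x: bounds one variable relative to another variable

Direct contradiction: y > x and x > y cannot both hold.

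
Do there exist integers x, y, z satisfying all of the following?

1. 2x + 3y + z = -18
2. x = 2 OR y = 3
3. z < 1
Yes

Take x = -13, y = 3, z = -1. Substituting into each constraint:
  (1) 2(-13) + 3(3) + (-1) = -18 ✓
  (2) y = 3, target 3 ✓ (second branch holds)
  (3) -1 < 1 ✓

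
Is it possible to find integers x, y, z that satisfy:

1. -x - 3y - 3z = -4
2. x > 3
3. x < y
Yes

Take x = 4, y = 5, z = -5. Substituting into each constraint:
  (1) (-4) - 3(5) - 3(-5) = -4 ✓
  (2) 4 > 3 ✓
  (3) 4 < 5 ✓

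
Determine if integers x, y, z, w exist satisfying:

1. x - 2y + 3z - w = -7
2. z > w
Yes

Take x = -10, y = 0, z = 1, w = 0. Substituting into each constraint:
  (1) (-10) - 2(0) + 3(1) + 0 = -7 ✓
  (2) 1 > 0 ✓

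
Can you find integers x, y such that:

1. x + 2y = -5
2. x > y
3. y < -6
Yes

Take x = 9, y = -7. Substituting into each constraint:
  (1) 9 + 2(-7) = -5 ✓
  (2) 9 > -7 ✓
  (3) -7 < -6 ✓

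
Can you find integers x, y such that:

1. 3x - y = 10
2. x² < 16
Yes

Take x = 0, y = -10. Substituting into each constraint:
  (1) 3(0) + 10 = 10 ✓
  (2) x² = (0)² = 0, and 0 < 16 ✓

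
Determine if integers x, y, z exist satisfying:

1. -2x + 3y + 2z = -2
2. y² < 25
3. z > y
Yes

Take x = 2, y = 0, z = 1. Substituting into each constraint:
  (1) -2(2) + 3(0) + 2(1) = -2 ✓
  (2) y² = (0)² = 0, and 0 < 25 ✓
  (3) 1 > 0 ✓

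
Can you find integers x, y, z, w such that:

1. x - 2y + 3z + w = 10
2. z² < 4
Yes

Take x = 10, y = 0, z = 0, w = 0. Substituting into each constraint:
  (1) 10 - 2(0) + 3(0) + 0 = 10 ✓
  (2) z² = (0)² = 0, and 0 < 4 ✓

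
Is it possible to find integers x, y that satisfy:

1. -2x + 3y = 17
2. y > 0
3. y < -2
No

A contradictory subset is {y > 0, y < -2}. No integer assignment can satisfy these jointly:

  - y > 0: bounds one variable relative to a constant
  - y < -2: bounds one variable relative to a constant

Direct contradiction: the bounds on y require y ≥ 1 and y ≤ -3 simultaneously, which is empty.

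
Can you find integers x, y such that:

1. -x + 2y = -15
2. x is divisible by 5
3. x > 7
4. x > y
Yes

Take x = 15, y = 0. Substituting into each constraint:
  (1) (-15) + 2(0) = -15 ✓
  (2) 15 = 5 × 3, remainder 0 ✓
  (3) 15 > 7 ✓
  (4) 15 > 0 ✓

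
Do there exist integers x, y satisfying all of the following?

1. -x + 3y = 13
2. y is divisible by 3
Yes

Take x = -13, y = 0. Substituting into each constraint:
  (1) 13 + 3(0) = 13 ✓
  (2) 0 = 3 × 0, remainder 0 ✓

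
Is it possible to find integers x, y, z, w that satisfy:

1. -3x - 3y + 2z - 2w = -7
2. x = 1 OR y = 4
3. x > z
Yes

Take x = 1, y = 0, z = 0, w = 2. Substituting into each constraint:
  (1) -3(1) - 3(0) + 2(0) - 2(2) = -7 ✓
  (2) x = 1, target 1 ✓ (first branch holds)
  (3) 1 > 0 ✓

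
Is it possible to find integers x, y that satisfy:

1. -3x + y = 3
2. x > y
Yes

Take x = -2, y = -3. Substituting into each constraint:
  (1) -3(-2) + (-3) = 3 ✓
  (2) -2 > -3 ✓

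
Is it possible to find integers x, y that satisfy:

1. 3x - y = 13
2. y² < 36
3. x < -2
No

The full constraint system is jointly infeasible over the integers. Each constraint and what it forces:

  - 3x - y = 13: is a linear equation tying the variables together
  - y² < 36: restricts y to |y| ≤ 5
  - x < -2: bounds one variable relative to a constant

Range argument: with x ∈ [−∞, -3], y ∈ [-5, 5], the left side of the equation is at most -4, but the right side is 13 > -4. No integer solution exists.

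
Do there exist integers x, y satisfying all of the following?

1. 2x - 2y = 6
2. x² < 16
Yes

Take x = 3, y = 0. Substituting into each constraint:
  (1) 2(3) - 2(0) = 6 ✓
  (2) x² = (3)² = 9, and 9 < 16 ✓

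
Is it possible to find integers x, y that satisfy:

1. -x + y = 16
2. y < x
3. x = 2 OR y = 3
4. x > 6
No

A contradictory subset is {-x + y = 16, y < x}. No integer assignment can satisfy these jointly:

  - -x + y = 16: is a linear equation tying the variables together
  - y < x: bounds one variable relative to another variable

From the equation, x − y = -16, i.e. x − y = -16; but x > y requires x − y ≥ 1. Contradiction.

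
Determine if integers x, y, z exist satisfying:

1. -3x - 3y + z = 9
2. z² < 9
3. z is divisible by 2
Yes

Take x = 0, y = -3, z = 0. Substituting into each constraint:
  (1) -3(0) - 3(-3) + 0 = 9 ✓
  (2) z² = (0)² = 0, and 0 < 9 ✓
  (3) 0 = 2 × 0, remainder 0 ✓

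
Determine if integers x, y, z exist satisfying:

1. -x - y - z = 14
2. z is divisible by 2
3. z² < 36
Yes

Take x = -14, y = 0, z = 0. Substituting into each constraint:
  (1) 14 + 0 + 0 = 14 ✓
  (2) 0 = 2 × 0, remainder 0 ✓
  (3) z² = (0)² = 0, and 0 < 36 ✓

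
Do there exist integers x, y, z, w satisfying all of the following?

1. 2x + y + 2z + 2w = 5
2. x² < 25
Yes

Take x = 0, y = 1, z = 2, w = 0. Substituting into each constraint:
  (1) 2(0) + 1 + 2(2) + 2(0) = 5 ✓
  (2) x² = (0)² = 0, and 0 < 25 ✓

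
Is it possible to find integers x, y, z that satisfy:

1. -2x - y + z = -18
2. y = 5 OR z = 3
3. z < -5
Yes

Take x = 0, y = 5, z = -13. Substituting into each constraint:
  (1) -2(0) + (-5) + (-13) = -18 ✓
  (2) y = 5, target 5 ✓ (first branch holds)
  (3) -13 < -5 ✓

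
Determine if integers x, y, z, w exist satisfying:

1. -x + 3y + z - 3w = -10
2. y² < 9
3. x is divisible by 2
Yes

Take x = 0, y = 0, z = 2, w = 4. Substituting into each constraint:
  (1) 0 + 3(0) + 2 - 3(4) = -10 ✓
  (2) y² = (0)² = 0, and 0 < 9 ✓
  (3) 0 = 2 × 0, remainder 0 ✓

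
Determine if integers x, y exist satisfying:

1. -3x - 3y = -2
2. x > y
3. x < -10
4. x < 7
No

Even the single constraint (-3x - 3y = -2) is infeasible over the integers.

  - -3x - 3y = -2: every term on the left is divisible by 3, so the LHS ≡ 0 (mod 3), but the RHS -2 is not — no integer solution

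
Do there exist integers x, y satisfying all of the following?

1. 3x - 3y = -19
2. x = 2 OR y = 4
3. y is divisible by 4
No

Even the single constraint (3x - 3y = -19) is infeasible over the integers.

  - 3x - 3y = -19: every term on the left is divisible by 3, so the LHS ≡ 0 (mod 3), but the RHS -19 is not — no integer solution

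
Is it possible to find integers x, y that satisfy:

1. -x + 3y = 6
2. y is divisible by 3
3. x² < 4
No

The full constraint system is jointly infeasible over the integers. Each constraint and what it forces:

  - -x + 3y = 6: is a linear equation tying the variables together
  - y is divisible by 3: restricts y to multiples of 3
  - x² < 4: restricts x to |x| ≤ 1

The bounds confine x to {-1, 0, 1}. For each value, substitute into the equation:
  • x = -1: the equation gives 3y = 5, so y would not be an integer.
  • x = 0: the equation forces y = 2, but 3 does not divide 2.
  • x = 1: the equation gives 3y = 7, so y would not be an integer.
Every case fails, so no integer solution exists.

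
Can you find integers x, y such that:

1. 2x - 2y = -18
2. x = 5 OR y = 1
Yes

Take x = 5, y = 14. Substituting into each constraint:
  (1) 2(5) - 2(14) = -18 ✓
  (2) x = 5, target 5 ✓ (first branch holds)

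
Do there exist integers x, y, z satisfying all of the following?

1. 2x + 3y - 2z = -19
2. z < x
Yes

Take x = 1, y = -7, z = 0. Substituting into each constraint:
  (1) 2(1) + 3(-7) - 2(0) = -19 ✓
  (2) 0 < 1 ✓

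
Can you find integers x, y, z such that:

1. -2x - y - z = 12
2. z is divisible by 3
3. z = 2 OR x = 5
Yes

Take x = 5, y = -25, z = 3. Substituting into each constraint:
  (1) -2(5) + 25 + (-3) = 12 ✓
  (2) 3 = 3 × 1, remainder 0 ✓
  (3) x = 5, target 5 ✓ (second branch holds)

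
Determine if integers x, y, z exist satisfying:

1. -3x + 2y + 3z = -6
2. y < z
Yes

Take x = 3, y = 0, z = 1. Substituting into each constraint:
  (1) -3(3) + 2(0) + 3(1) = -6 ✓
  (2) 0 < 1 ✓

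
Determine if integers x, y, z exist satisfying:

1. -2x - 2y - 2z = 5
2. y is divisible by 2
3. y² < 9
No

Even the single constraint (-2x - 2y - 2z = 5) is infeasible over the integers.

  - -2x - 2y - 2z = 5: every term on the left is divisible by 2, so the LHS ≡ 0 (mod 2), but the RHS 5 is not — no integer solution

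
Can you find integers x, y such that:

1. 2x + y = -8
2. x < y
Yes

Take x = -3, y = -2. Substituting into each constraint:
  (1) 2(-3) + (-2) = -8 ✓
  (2) -3 < -2 ✓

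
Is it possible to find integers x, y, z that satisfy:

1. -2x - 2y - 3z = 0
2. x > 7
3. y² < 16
Yes

Take x = 9, y = 0, z = -6. Substituting into each constraint:
  (1) -2(9) - 2(0) - 3(-6) = 0 ✓
  (2) 9 > 7 ✓
  (3) y² = (0)² = 0, and 0 < 16 ✓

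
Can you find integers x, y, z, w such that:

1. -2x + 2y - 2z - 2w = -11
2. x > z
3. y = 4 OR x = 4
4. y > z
No

Even the single constraint (-2x + 2y - 2z - 2w = -11) is infeasible over the integers.

  - -2x + 2y - 2z - 2w = -11: every term on the left is divisible by 2, so the LHS ≡ 0 (mod 2), but the RHS -11 is not — no integer solution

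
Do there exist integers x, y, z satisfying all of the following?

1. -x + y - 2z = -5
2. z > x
Yes

Take x = 0, y = -3, z = 1. Substituting into each constraint:
  (1) 0 + (-3) - 2(1) = -5 ✓
  (2) 1 > 0 ✓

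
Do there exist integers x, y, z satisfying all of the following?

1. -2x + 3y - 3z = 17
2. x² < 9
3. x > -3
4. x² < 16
Yes

Take x = 2, y = 0, z = -7. Substituting into each constraint:
  (1) -2(2) + 3(0) - 3(-7) = 17 ✓
  (2) x² = (2)² = 4, and 4 < 9 ✓
  (3) 2 > -3 ✓
  (4) x² = (2)² = 4, and 4 < 16 ✓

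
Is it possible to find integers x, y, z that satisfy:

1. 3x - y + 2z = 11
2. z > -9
Yes

Take x = 3, y = 0, z = 1. Substituting into each constraint:
  (1) 3(3) + 0 + 2(1) = 11 ✓
  (2) 1 > -9 ✓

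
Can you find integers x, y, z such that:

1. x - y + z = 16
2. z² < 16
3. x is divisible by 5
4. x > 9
Yes

Take x = 10, y = -6, z = 0. Substituting into each constraint:
  (1) 10 + 6 + 0 = 16 ✓
  (2) z² = (0)² = 0, and 0 < 16 ✓
  (3) 10 = 5 × 2, remainder 0 ✓
  (4) 10 > 9 ✓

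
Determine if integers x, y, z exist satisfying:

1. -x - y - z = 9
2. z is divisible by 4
Yes

Take x = -9, y = 0, z = 0. Substituting into each constraint:
  (1) 9 + 0 + 0 = 9 ✓
  (2) 0 = 4 × 0, remainder 0 ✓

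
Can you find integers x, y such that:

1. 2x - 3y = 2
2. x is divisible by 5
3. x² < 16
No

The full constraint system is jointly infeasible over the integers. Each constraint and what it forces:

  - 2x - 3y = 2: is a linear equation tying the variables together
  - x is divisible by 5: restricts x to multiples of 5
  - x² < 16: restricts x to |x| ≤ 3

The bounds confine x to {0} with 5 | x. For each value, substitute into the equation:
  • x = 0: the equation gives -3y = 2, so y would not be an integer.
Every case fails, so no integer solution exists.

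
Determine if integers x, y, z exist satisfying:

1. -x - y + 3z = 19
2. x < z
Yes

Take x = -1, y = -18, z = 0. Substituting into each constraint:
  (1) 1 + 18 + 3(0) = 19 ✓
  (2) -1 < 0 ✓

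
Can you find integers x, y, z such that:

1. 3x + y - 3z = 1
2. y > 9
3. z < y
Yes

Take x = -3, y = 10, z = 0. Substituting into each constraint:
  (1) 3(-3) + 10 - 3(0) = 1 ✓
  (2) 10 > 9 ✓
  (3) 0 < 10 ✓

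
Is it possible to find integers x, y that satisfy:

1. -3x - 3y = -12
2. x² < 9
Yes

Take x = 0, y = 4. Substituting into each constraint:
  (1) -3(0) - 3(4) = -12 ✓
  (2) x² = (0)² = 0, and 0 < 9 ✓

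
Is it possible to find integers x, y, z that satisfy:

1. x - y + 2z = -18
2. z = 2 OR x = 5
Yes

Take x = -22, y = 0, z = 2. Substituting into each constraint:
  (1) (-22) + 0 + 2(2) = -18 ✓
  (2) z = 2, target 2 ✓ (first branch holds)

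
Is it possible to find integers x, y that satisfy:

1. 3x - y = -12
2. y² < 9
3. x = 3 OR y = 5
No

The full constraint system is jointly infeasible over the integers. Each constraint and what it forces:

  - 3x - y = -12: is a linear equation tying the variables together
  - y² < 9: restricts y to |y| ≤ 2
  - x = 3 OR y = 5: forces a choice: either x = 3 or y = 5

Split on the disjunction (x = 3 OR y = 5):
  • If x = 3: the equation forces y = 21, but y² < 9 requires |y| ≤ 2.
  • If y = 5: this contradicts y² < 9, which requires |y| ≤ 2.
Both branches are infeasible, so the system has no integer solution.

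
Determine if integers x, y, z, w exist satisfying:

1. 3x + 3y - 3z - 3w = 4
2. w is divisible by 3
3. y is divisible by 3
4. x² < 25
No

Even the single constraint (3x + 3y - 3z - 3w = 4) is infeasible over the integers.

  - 3x + 3y - 3z - 3w = 4: every term on the left is divisible by 3, so the LHS ≡ 0 (mod 3), but the RHS 4 is not — no integer solution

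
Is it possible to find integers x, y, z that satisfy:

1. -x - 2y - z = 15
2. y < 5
Yes

Take x = -15, y = 0, z = 0. Substituting into each constraint:
  (1) 15 - 2(0) + 0 = 15 ✓
  (2) 0 < 5 ✓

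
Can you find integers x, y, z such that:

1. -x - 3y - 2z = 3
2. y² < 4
Yes

Take x = -3, y = 0, z = 0. Substituting into each constraint:
  (1) 3 - 3(0) - 2(0) = 3 ✓
  (2) y² = (0)² = 0, and 0 < 4 ✓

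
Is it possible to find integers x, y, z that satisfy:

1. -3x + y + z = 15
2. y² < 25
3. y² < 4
Yes

Take x = 0, y = 0, z = 15. Substituting into each constraint:
  (1) -3(0) + 0 + 15 = 15 ✓
  (2) y² = (0)² = 0, and 0 < 25 ✓
  (3) y² = (0)² = 0, and 0 < 4 ✓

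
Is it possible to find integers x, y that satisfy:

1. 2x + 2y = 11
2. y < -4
No

Even the single constraint (2x + 2y = 11) is infeasible over the integers.

  - 2x + 2y = 11: every term on the left is divisible by 2, so the LHS ≡ 0 (mod 2), but the RHS 11 is not — no integer solution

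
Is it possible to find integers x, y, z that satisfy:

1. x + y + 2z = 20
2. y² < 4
Yes

Take x = 0, y = 0, z = 10. Substituting into each constraint:
  (1) 0 + 0 + 2(10) = 20 ✓
  (2) y² = (0)² = 0, and 0 < 4 ✓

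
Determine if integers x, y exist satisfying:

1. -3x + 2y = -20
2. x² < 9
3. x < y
No

The full constraint system is jointly infeasible over the integers. Each constraint and what it forces:

  - -3x + 2y = -20: is a linear equation tying the variables together
  - x² < 9: restricts x to |x| ≤ 2
  - x < y: bounds one variable relative to another variable

Propagating the comparison: y > x and x ≥ -2 give y ≥ -1. Range argument: with x ∈ [-2, 2], y ∈ [-1, ∞], the left side of the equation is at least -8, but the right side is -20 < -8. No integer solution exists.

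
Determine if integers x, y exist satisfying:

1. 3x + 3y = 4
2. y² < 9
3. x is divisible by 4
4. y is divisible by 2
No

Even the single constraint (3x + 3y = 4) is infeasible over the integers.

  - 3x + 3y = 4: every term on the left is divisible by 3, so the LHS ≡ 0 (mod 3), but the RHS 4 is not — no integer solution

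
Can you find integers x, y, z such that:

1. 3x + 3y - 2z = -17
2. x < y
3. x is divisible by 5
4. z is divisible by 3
No

A contradictory subset is {3x + 3y - 2z = -17, z is divisible by 3}. No integer assignment can satisfy these jointly:

  - 3x + 3y - 2z = -17: is a linear equation tying the variables together
  - z is divisible by 3: restricts z to multiples of 3

Modular obstruction: writing z = 3z', every remaining term of the linear equation is divisible by 3, so the left side is ≡ 0 (mod 3); but the right side -17 ≡ 1 (mod 3). No integers can satisfy it.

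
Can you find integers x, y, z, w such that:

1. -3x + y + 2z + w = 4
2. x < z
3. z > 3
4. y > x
Yes

Take x = 0, y = 1, z = 4, w = -5. Substituting into each constraint:
  (1) -3(0) + 1 + 2(4) + (-5) = 4 ✓
  (2) 0 < 4 ✓
  (3) 4 > 3 ✓
  (4) 1 > 0 ✓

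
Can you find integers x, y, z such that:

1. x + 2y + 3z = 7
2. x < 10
Yes

Take x = 0, y = 2, z = 1. Substituting into each constraint:
  (1) 0 + 2(2) + 3(1) = 7 ✓
  (2) 0 < 10 ✓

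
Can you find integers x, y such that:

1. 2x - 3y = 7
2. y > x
Yes

Take x = -10, y = -9. Substituting into each constraint:
  (1) 2(-10) - 3(-9) = 7 ✓
  (2) -9 > -10 ✓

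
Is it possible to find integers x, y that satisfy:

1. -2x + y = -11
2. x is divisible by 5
Yes

Take x = 0, y = -11. Substituting into each constraint:
  (1) -2(0) + (-11) = -11 ✓
  (2) 0 = 5 × 0, remainder 0 ✓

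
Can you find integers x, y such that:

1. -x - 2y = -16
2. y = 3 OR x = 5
Yes

Take x = 10, y = 3. Substituting into each constraint:
  (1) (-10) - 2(3) = -16 ✓
  (2) y = 3, target 3 ✓ (first branch holds)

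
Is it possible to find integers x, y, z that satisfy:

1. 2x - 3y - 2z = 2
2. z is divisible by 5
Yes

Take x = 1, y = 0, z = 0. Substituting into each constraint:
  (1) 2(1) - 3(0) - 2(0) = 2 ✓
  (2) 0 = 5 × 0, remainder 0 ✓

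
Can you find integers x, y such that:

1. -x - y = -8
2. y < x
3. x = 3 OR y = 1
Yes

Take x = 7, y = 1. Substituting into each constraint:
  (1) (-7) + (-1) = -8 ✓
  (2) 1 < 7 ✓
  (3) y = 1, target 1 ✓ (second branch holds)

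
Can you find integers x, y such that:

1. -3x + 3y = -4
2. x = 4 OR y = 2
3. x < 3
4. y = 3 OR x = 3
No

Even the single constraint (-3x + 3y = -4) is infeasible over the integers.

  - -3x + 3y = -4: every term on the left is divisible by 3, so the LHS ≡ 0 (mod 3), but the RHS -4 is not — no integer solution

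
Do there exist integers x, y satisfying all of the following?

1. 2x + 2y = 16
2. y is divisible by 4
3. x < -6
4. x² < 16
No

A contradictory subset is {x < -6, x² < 16}. No integer assignment can satisfy these jointly:

  - x < -6: bounds one variable relative to a constant
  - x² < 16: restricts x to |x| ≤ 3

Direct contradiction: the bounds on x require x ≥ -3 and x ≤ -7 simultaneously, which is empty.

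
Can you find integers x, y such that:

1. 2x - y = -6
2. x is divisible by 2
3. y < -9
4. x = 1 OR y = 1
No

A contradictory subset is {2x - y = -6, y < -9, x = 1 OR y = 1}. No integer assignment can satisfy these jointly:

  - 2x - y = -6: is a linear equation tying the variables together
  - y < -9: bounds one variable relative to a constant
  - x = 1 OR y = 1: forces a choice: either x = 1 or y = 1

Split on the disjunction (x = 1 OR y = 1):
  • If x = 1: the equation forces y = 8, which contradicts the bound y ≤ -10.
  • If y = 1: this contradicts the bound y ≤ -10.
Both branches are infeasible, so the system has no integer solution.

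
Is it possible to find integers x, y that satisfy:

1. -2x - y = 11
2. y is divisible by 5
Yes

Take x = 2, y = -15. Substituting into each constraint:
  (1) -2(2) + 15 = 11 ✓
  (2) -15 = 5 × -3, remainder 0 ✓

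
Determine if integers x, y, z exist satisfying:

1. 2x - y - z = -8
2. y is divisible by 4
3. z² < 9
Yes

Take x = -4, y = 0, z = 0. Substituting into each constraint:
  (1) 2(-4) + 0 + 0 = -8 ✓
  (2) 0 = 4 × 0, remainder 0 ✓
  (3) z² = (0)² = 0, and 0 < 9 ✓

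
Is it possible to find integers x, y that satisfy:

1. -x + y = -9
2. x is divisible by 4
Yes

Take x = 0, y = -9. Substituting into each constraint:
  (1) 0 + (-9) = -9 ✓
  (2) 0 = 4 × 0, remainder 0 ✓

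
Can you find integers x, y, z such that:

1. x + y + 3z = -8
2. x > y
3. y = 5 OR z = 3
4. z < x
Yes

Take x = 8, y = 5, z = -7. Substituting into each constraint:
  (1) 8 + 5 + 3(-7) = -8 ✓
  (2) 8 > 5 ✓
  (3) y = 5, target 5 ✓ (first branch holds)
  (4) -7 < 8 ✓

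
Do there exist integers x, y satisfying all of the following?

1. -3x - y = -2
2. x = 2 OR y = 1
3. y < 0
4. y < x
Yes

Take x = 2, y = -4. Substituting into each constraint:
  (1) -3(2) + 4 = -2 ✓
  (2) x = 2, target 2 ✓ (first branch holds)
  (3) -4 < 0 ✓
  (4) -4 < 2 ✓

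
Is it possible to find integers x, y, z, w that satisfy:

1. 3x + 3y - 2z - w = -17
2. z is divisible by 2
Yes

Take x = -5, y = 0, z = 0, w = 2. Substituting into each constraint:
  (1) 3(-5) + 3(0) - 2(0) + (-2) = -17 ✓
  (2) 0 = 2 × 0, remainder 0 ✓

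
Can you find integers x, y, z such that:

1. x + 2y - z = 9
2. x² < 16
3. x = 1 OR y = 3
Yes

Take x = 1, y = 0, z = -8. Substituting into each constraint:
  (1) 1 + 2(0) + 8 = 9 ✓
  (2) x² = (1)² = 1, and 1 < 16 ✓
  (3) x = 1, target 1 ✓ (first branch holds)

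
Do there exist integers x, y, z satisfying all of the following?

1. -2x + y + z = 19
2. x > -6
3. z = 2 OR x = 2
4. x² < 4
Yes

Take x = 0, y = 17, z = 2. Substituting into each constraint:
  (1) -2(0) + 17 + 2 = 19 ✓
  (2) 0 > -6 ✓
  (3) z = 2, target 2 ✓ (first branch holds)
  (4) x² = (0)² = 0, and 0 < 4 ✓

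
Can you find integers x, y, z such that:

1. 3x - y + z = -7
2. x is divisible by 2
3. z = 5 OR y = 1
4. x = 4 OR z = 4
Yes

Take x = 4, y = 24, z = 5. Substituting into each constraint:
  (1) 3(4) + (-24) + 5 = -7 ✓
  (2) 4 = 2 × 2, remainder 0 ✓
  (3) z = 5, target 5 ✓ (first branch holds)
  (4) x = 4, target 4 ✓ (first branch holds)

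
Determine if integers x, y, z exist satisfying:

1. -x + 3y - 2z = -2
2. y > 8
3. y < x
Yes

Take x = 11, y = 9, z = 9. Substituting into each constraint:
  (1) (-11) + 3(9) - 2(9) = -2 ✓
  (2) 9 > 8 ✓
  (3) 9 < 11 ✓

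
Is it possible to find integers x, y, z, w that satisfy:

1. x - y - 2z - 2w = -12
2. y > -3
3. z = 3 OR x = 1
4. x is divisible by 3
Yes

Take x = 3, y = -1, z = 3, w = 5. Substituting into each constraint:
  (1) 3 + 1 - 2(3) - 2(5) = -12 ✓
  (2) -1 > -3 ✓
  (3) z = 3, target 3 ✓ (first branch holds)
  (4) 3 = 3 × 1, remainder 0 ✓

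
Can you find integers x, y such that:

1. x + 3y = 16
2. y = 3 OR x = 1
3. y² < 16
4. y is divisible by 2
No

A contradictory subset is {x + 3y = 16, y = 3 OR x = 1, y is divisible by 2}. No integer assignment can satisfy these jointly:

  - x + 3y = 16: is a linear equation tying the variables together
  - y = 3 OR x = 1: forces a choice: either y = 3 or x = 1
  - y is divisible by 2: restricts y to multiples of 2

Split on the disjunction (y = 3 OR x = 1):
  • If y = 3: this contradicts the divisibility constraint — 3 is not a multiple of 2.
  • If x = 1: with x = 1, writing y = 2y', every remaining term of the linear equation is divisible by 6, so the left side is ≡ 0 (mod 6); but the right side 15 ≡ 3 (mod 6). No integers can satisfy it.
Both branches are infeasible, so the system has no integer solution.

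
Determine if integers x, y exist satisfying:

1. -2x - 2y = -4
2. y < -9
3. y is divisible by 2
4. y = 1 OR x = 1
No

A contradictory subset is {-2x - 2y = -4, y < -9, y = 1 OR x = 1}. No integer assignment can satisfy these jointly:

  - -2x - 2y = -4: is a linear equation tying the variables together
  - y < -9: bounds one variable relative to a constant
  - y = 1 OR x = 1: forces a choice: either y = 1 or x = 1

Split on the disjunction (y = 1 OR x = 1):
  • If y = 1: this contradicts the bound y ≤ -10.
  • If x = 1: the equation forces y = 1, which contradicts the bound y ≤ -10.
Both branches are infeasible, so the system has no integer solution.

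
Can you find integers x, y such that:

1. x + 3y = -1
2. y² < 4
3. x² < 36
Yes

Take x = 2, y = -1. Substituting into each constraint:
  (1) 2 + 3(-1) = -1 ✓
  (2) y² = (-1)² = 1, and 1 < 4 ✓
  (3) x² = (2)² = 4, and 4 < 36 ✓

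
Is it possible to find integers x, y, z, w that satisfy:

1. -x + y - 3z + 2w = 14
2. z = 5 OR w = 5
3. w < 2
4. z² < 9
No

A contradictory subset is {z = 5 OR w = 5, w < 2, z² < 9}. No integer assignment can satisfy these jointly:

  - z = 5 OR w = 5: forces a choice: either z = 5 or w = 5
  - w < 2: bounds one variable relative to a constant
  - z² < 9: restricts z to |z| ≤ 2

Split on the disjunction (z = 5 OR w = 5):
  • If z = 5: this contradicts z² < 9, which requires |z| ≤ 2.
  • If w = 5: this contradicts the bound w ≤ 1.
Both branches are infeasible, so the system has no integer solution.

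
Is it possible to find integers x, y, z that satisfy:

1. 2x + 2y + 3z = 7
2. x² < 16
Yes

Take x = 0, y = 2, z = 1. Substituting into each constraint:
  (1) 2(0) + 2(2) + 3(1) = 7 ✓
  (2) x² = (0)² = 0, and 0 < 16 ✓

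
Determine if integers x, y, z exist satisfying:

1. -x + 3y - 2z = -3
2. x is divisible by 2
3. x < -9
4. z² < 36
Yes

Take x = -52, y = -17, z = 2. Substituting into each constraint:
  (1) 52 + 3(-17) - 2(2) = -3 ✓
  (2) -52 = 2 × -26, remainder 0 ✓
  (3) -52 < -9 ✓
  (4) z² = (2)² = 4, and 4 < 36 ✓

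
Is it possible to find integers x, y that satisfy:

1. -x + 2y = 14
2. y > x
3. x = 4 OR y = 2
Yes

Take x = 4, y = 9. Substituting into each constraint:
  (1) (-4) + 2(9) = 14 ✓
  (2) 9 > 4 ✓
  (3) x = 4, target 4 ✓ (first branch holds)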